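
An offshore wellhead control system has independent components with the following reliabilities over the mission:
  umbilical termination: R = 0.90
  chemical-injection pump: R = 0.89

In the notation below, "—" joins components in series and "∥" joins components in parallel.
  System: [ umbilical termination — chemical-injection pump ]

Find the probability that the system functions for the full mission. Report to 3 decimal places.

Series (umbilical termination and chemical-injection pump): 0.90000 × 0.89000 = 0.801

0.801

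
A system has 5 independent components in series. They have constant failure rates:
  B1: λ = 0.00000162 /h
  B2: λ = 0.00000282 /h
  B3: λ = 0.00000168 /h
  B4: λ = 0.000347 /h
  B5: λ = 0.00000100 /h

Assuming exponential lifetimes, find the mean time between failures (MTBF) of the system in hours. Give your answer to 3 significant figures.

2820

Series of exponential components: λ_sys = Σ λ_i
λ_sys = 0.00000162 + 0.00000282 + 0.00000168 + 0.000347 + 0.00000100 = 3.5412e-04 /h
MTBF = 1 / λ_sys = 2820 h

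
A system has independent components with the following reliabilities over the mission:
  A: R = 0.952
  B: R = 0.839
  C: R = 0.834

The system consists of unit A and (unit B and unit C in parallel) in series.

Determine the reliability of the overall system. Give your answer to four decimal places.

Parallel (B and C): 1 − (1 − 0.839000)(1 − 0.834000) = 0.973274
Series (A and [0.973274]): 0.952000 × 0.973274 = 0.9266

0.9266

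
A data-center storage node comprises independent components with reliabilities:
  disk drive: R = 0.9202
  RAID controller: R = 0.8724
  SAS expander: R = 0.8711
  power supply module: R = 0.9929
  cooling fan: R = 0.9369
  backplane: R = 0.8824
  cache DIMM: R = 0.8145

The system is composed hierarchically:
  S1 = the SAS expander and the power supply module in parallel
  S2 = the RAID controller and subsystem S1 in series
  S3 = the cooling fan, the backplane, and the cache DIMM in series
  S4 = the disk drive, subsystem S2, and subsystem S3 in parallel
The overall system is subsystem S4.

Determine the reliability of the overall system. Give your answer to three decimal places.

0.997

Parallel (SAS expander and power supply module): 1 − (1 − 0.87110)(1 − 0.99290) = 0.99908
Series (RAID controller and [0.99908]): 0.87240 × 0.99908 = 0.87160
Series (cooling fan, backplane, and cache DIMM): 0.93690 × 0.88240 × 0.81450 = 0.67336
Parallel (disk drive, [0.87160], and [0.67336]): 1 − (1 − 0.92020)(1 − 0.87160)(1 − 0.67336) = 0.997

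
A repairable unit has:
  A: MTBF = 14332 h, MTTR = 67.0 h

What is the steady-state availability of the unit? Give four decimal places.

0.9953

A(A) = MTBF/(MTBF+MTTR) = 14332/(14332+67.0) = 0.9953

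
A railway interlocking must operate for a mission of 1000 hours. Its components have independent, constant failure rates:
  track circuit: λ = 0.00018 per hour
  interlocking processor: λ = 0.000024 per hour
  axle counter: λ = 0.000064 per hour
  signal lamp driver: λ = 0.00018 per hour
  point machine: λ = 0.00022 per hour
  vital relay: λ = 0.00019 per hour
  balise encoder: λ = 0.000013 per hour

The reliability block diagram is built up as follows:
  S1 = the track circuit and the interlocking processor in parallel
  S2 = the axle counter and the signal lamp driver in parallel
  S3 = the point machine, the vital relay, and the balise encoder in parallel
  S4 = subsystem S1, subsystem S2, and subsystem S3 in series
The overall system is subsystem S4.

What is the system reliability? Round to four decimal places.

0.9855

R(track circuit) = exp(−0.00018 × 1000) = 0.835270
R(interlocking processor) = exp(−0.000024 × 1000) = 0.976286
R(axle counter) = exp(−0.000064 × 1000) = 0.938005
R(signal lamp driver) = exp(−0.00018 × 1000) = 0.835270
R(point machine) = exp(−0.00022 × 1000) = 0.802519
R(vital relay) = exp(−0.00019 × 1000) = 0.826959
R(balise encoder) = exp(−0.000013 × 1000) = 0.987084
Parallel (track circuit and interlocking processor): 1 − (1 − 0.835270)(1 − 0.976286) = 0.996094
Parallel (axle counter and signal lamp driver): 1 − (1 − 0.938005)(1 − 0.835270) = 0.989788
Parallel (point machine, vital relay, and balise encoder): 1 − (1 − 0.802519)(1 − 0.826959)(1 − 0.987084) = 0.999559
Series ([0.996094], [0.989788], and [0.999559]): 0.996094 × 0.989788 × 0.999559 = 0.9855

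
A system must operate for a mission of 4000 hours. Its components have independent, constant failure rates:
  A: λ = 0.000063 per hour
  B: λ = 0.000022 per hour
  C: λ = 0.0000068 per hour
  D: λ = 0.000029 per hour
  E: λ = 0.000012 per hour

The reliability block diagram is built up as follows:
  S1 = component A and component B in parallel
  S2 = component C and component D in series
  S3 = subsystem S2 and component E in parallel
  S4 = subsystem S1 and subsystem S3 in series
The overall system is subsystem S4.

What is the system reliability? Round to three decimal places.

0.975

R(A) = exp(−0.000063 × 4000) = 0.77724
R(B) = exp(−0.000022 × 4000) = 0.91576
R(C) = exp(−0.0000068 × 4000) = 0.97317
R(D) = exp(−0.000029 × 4000) = 0.89048
R(E) = exp(−0.000012 × 4000) = 0.95313
Parallel (A and B): 1 − (1 − 0.77724)(1 − 0.91576) = 0.98123
Series (C and D): 0.97317 × 0.89048 = 0.86659
Parallel ([0.86659] and E): 1 − (1 − 0.86659)(1 − 0.95313) = 0.99375
Series ([0.98123] and [0.99375]): 0.98123 × 0.99375 = 0.975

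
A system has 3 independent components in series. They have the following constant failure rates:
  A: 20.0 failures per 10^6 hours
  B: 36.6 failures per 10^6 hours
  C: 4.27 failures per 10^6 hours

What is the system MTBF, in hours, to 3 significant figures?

Series of exponential components: λ_sys = Σ λ_i
λ_sys = 0.0000200 + 0.0000366 + 0.00000427 = 6.0870e-05 /h
MTBF = 1 / λ_sys = 16400 h

16400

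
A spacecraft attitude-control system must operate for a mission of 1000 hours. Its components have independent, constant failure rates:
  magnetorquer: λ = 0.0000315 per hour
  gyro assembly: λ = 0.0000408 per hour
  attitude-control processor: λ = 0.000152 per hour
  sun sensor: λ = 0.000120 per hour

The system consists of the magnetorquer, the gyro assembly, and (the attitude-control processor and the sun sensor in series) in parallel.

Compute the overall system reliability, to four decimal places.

0.9997

R(magnetorquer) = exp(−0.0000315 × 1000) = 0.968991
R(gyro assembly) = exp(−0.0000408 × 1000) = 0.960021
R(attitude-control processor) = exp(−0.000152 × 1000) = 0.858988
R(sun sensor) = exp(−0.000120 × 1000) = 0.886920
Series (attitude-control processor and sun sensor): 0.858988 × 0.886920 = 0.761854
Parallel (magnetorquer, gyro assembly, and [0.761854]): 1 − (1 − 0.968991)(1 − 0.960021)(1 − 0.761854) = 0.9997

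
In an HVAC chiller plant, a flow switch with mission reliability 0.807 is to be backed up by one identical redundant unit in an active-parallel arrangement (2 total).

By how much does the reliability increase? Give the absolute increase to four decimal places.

R_before = 0.807
R_after = 1 − (1 − 0.807)^2 = 0.9628
ΔR = 0.9628 − 0.807 = 0.1558

0.1558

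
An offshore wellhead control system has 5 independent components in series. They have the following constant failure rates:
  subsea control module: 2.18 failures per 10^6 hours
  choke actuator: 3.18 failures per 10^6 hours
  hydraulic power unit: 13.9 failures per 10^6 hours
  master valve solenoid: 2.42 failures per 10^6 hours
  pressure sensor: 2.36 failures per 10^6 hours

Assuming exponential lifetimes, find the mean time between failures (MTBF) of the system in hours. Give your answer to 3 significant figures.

41600

Series of exponential components: λ_sys = Σ λ_i
λ_sys = 0.00000218 + 0.00000318 + 0.0000139 + 0.00000242 + 0.00000236 = 2.4040e-05 /h
MTBF = 1 / λ_sys = 41600 h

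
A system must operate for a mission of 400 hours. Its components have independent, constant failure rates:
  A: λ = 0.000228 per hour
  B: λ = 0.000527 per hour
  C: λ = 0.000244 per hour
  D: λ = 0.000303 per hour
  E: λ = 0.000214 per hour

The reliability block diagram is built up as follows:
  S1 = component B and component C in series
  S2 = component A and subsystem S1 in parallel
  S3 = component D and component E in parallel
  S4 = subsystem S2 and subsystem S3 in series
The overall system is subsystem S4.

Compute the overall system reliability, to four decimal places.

R(A) = exp(−0.000228 × 400) = 0.912835
R(B) = exp(−0.000527 × 400) = 0.809936
R(C) = exp(−0.000244 × 400) = 0.907012
R(D) = exp(−0.000303 × 400) = 0.885857
R(E) = exp(−0.000214 × 400) = 0.917961
Series (B and C): 0.809936 × 0.907012 = 0.734622
Parallel (A and [0.734622]): 1 − (1 − 0.912835)(1 − 0.734622) = 0.976868
Parallel (D and E): 1 − (1 − 0.885857)(1 − 0.917961) = 0.990636
Series ([0.976868] and [0.990636]): 0.976868 × 0.990636 = 0.9677

0.9677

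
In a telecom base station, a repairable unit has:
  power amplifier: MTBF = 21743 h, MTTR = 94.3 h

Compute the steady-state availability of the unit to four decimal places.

0.9957

A(power amplifier) = MTBF/(MTBF+MTTR) = 21743/(21743+94.3) = 0.9957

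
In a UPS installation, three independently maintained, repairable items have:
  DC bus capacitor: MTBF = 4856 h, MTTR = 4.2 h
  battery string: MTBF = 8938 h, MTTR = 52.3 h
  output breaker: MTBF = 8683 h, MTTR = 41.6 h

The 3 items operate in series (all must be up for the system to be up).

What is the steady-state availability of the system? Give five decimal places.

A(DC bus capacitor) = MTBF/(MTBF+MTTR) = 4856/(4856+4.2) = 0.999136
A(battery string) = MTBF/(MTBF+MTTR) = 8938/(8938+52.3) = 0.994183
A(output breaker) = MTBF/(MTBF+MTTR) = 8683/(8683+41.6) = 0.995232
Series availability: 0.999136 × 0.994183 × 0.995232 = 0.98859

0.98859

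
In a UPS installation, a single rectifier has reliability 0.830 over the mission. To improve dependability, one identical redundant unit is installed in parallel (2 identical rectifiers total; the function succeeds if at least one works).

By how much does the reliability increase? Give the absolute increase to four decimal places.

R_before = 0.830
R_after = 1 − (1 − 0.830)^2 = 0.9711
ΔR = 0.9711 − 0.830 = 0.1411

0.1411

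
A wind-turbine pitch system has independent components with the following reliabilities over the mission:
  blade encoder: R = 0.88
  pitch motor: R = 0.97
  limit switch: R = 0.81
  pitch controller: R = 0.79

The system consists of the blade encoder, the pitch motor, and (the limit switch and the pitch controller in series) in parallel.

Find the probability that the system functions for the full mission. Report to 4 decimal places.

Series (limit switch and pitch controller): 0.810000 × 0.790000 = 0.639900
Parallel (blade encoder, pitch motor, and [0.639900]): 1 − (1 − 0.880000)(1 − 0.970000)(1 − 0.639900) = 0.9987

0.9987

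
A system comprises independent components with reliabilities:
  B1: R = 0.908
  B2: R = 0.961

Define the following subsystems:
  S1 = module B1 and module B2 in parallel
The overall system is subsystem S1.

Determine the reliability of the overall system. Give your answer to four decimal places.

0.9964

Parallel (B1 and B2): 1 − (1 − 0.908000)(1 − 0.961000) = 0.9964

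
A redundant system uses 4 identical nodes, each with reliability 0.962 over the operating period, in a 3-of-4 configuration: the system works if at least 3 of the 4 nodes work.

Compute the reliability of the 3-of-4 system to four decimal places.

R = Σ_{i=3}^{4} C(4,i) p^i (1−p)^{4−i} with p = 0.962
C(4,3)·0.962^3·0.038^1 = 0.135322
C(4,4)·0.962^4·0.038^0 = 0.856447
Sum = 0.9918

0.9918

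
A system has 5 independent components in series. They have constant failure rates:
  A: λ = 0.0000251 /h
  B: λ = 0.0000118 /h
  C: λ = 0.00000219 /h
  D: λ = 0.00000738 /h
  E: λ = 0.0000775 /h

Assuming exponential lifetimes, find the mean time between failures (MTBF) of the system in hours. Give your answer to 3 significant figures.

8070

Series of exponential components: λ_sys = Σ λ_i
λ_sys = 0.0000251 + 0.0000118 + 0.00000219 + 0.00000738 + 0.0000775 = 1.2397e-04 /h
MTBF = 1 / λ_sys = 8070 h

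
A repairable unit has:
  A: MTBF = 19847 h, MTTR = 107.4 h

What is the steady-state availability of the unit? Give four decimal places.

A(A) = MTBF/(MTBF+MTTR) = 19847/(19847+107.4) = 0.9946

0.9946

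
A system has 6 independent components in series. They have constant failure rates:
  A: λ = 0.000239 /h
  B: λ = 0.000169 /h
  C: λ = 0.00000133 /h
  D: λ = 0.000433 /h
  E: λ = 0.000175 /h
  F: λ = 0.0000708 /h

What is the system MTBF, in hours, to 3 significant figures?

Series of exponential components: λ_sys = Σ λ_i
λ_sys = 0.000239 + 0.000169 + 0.00000133 + 0.000433 + 0.000175 + 0.0000708 = 1.0881e-03 /h
MTBF = 1 / λ_sys = 919 h

919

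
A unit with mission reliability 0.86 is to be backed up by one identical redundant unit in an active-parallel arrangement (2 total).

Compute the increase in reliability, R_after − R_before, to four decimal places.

R_before = 0.86
R_after = 1 − (1 − 0.86)^2 = 0.9804
ΔR = 0.9804 − 0.86 = 0.1204

0.1204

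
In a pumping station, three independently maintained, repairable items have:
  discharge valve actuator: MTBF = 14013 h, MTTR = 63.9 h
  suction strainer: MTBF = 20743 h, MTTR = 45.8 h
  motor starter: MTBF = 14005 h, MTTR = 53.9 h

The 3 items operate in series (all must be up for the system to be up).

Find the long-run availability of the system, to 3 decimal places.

0.989

A(discharge valve actuator) = MTBF/(MTBF+MTTR) = 14013/(14013+63.9) = 0.995461
A(suction strainer) = MTBF/(MTBF+MTTR) = 20743/(20743+45.8) = 0.997797
A(motor starter) = MTBF/(MTBF+MTTR) = 14005/(14005+53.9) = 0.996166
Series availability: 0.995461 × 0.997797 × 0.996166 = 0.989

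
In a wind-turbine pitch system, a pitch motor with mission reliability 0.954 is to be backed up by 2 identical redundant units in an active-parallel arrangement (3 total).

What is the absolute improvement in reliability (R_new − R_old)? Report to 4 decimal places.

0.0459

R_before = 0.954
R_after = 1 − (1 − 0.954)^3 = 0.9999
ΔR = 0.9999 − 0.954 = 0.0459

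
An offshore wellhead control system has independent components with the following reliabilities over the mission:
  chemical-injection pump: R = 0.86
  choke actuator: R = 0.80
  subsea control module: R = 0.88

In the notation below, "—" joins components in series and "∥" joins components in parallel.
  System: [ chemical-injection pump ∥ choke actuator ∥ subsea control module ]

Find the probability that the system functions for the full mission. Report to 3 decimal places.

0.997

Parallel (chemical-injection pump, choke actuator, and subsea control module): 1 − (1 − 0.86000)(1 − 0.80000)(1 − 0.88000) = 0.997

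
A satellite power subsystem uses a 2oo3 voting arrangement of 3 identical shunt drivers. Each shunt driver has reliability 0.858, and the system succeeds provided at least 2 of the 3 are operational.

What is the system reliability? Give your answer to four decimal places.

0.9452

R = Σ_{i=2}^{3} C(3,i) p^i (1−p)^{3−i} with p = 0.858
C(3,2)·0.858^2·0.142^1 = 0.313606
C(3,3)·0.858^3·0.142^0 = 0.631629
Sum = 0.9452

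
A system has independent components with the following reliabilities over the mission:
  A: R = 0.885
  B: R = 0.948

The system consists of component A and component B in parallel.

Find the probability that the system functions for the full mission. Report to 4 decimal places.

0.9940

Parallel (A and B): 1 − (1 − 0.885000)(1 − 0.948000) = 0.9940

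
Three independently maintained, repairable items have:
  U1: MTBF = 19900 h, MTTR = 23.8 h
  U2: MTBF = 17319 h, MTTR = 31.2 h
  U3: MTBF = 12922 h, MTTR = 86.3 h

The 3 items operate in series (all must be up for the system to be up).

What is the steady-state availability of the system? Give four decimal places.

A(U1) = MTBF/(MTBF+MTTR) = 19900/(19900+23.8) = 0.998805
A(U2) = MTBF/(MTBF+MTTR) = 17319/(17319+31.2) = 0.998202
A(U3) = MTBF/(MTBF+MTTR) = 12922/(12922+86.3) = 0.993366
Series availability: 0.998805 × 0.998202 × 0.993366 = 0.9904

0.9904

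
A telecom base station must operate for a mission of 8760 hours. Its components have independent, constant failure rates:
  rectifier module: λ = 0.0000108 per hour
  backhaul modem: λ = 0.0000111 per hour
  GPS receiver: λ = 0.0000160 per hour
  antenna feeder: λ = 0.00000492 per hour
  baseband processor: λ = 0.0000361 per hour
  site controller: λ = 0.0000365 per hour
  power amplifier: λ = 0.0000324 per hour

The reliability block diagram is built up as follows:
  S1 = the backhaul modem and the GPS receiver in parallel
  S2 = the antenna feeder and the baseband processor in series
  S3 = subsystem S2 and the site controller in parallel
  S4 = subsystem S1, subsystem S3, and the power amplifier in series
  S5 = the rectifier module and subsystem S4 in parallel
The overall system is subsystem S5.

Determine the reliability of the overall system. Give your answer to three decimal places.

0.971

R(rectifier module) = exp(−0.0000108 × 8760) = 0.90973
R(backhaul modem) = exp(−0.0000111 × 8760) = 0.90734
R(GPS receiver) = exp(−0.0000160 × 8760) = 0.86922
R(antenna feeder) = exp(−0.00000492 × 8760) = 0.95782
R(baseband processor) = exp(−0.0000361 × 8760) = 0.72889
R(site controller) = exp(−0.0000365 × 8760) = 0.72634
R(power amplifier) = exp(−0.0000324 × 8760) = 0.75290
Parallel (backhaul modem and GPS receiver): 1 − (1 − 0.90734)(1 − 0.86922) = 0.98788
Series (antenna feeder and baseband processor): 0.95782 × 0.72889 = 0.69815
Parallel ([0.69815] and site controller): 1 − (1 − 0.69815)(1 − 0.72634) = 0.91740
Series ([0.98788], [0.91740], and power amplifier): 0.98788 × 0.91740 × 0.75290 = 0.68234
Parallel (rectifier module and [0.68234]): 1 − (1 − 0.90973)(1 − 0.68234) = 0.971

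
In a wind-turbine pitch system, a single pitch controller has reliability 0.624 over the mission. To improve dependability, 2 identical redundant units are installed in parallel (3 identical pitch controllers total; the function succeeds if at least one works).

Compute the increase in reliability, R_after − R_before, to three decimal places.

0.323

R_before = 0.624
R_after = 1 − (1 − 0.624)^3 = 0.947
ΔR = 0.947 − 0.624 = 0.323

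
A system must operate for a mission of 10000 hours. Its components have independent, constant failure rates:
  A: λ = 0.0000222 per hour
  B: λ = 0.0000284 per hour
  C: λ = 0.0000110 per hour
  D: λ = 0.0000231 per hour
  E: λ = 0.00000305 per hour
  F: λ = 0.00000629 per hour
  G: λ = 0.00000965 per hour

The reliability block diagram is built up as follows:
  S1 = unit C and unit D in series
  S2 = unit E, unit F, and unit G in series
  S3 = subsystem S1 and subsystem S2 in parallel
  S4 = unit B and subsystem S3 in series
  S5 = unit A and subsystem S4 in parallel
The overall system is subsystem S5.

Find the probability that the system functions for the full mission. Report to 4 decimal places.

R(A) = exp(−0.0000222 × 10000) = 0.800915
R(B) = exp(−0.0000284 × 10000) = 0.752767
R(C) = exp(−0.0000110 × 10000) = 0.895834
R(D) = exp(−0.0000231 × 10000) = 0.793739
R(E) = exp(−0.00000305 × 10000) = 0.969960
R(F) = exp(−0.00000629 × 10000) = 0.939037
R(G) = exp(−0.00000965 × 10000) = 0.908010
Series (C and D): 0.895834 × 0.793739 = 0.711058
Series (E, F, and G): 0.969960 × 0.939037 × 0.908010 = 0.827041
Parallel ([0.711058] and [0.827041]): 1 − (1 − 0.711058)(1 − 0.827041) = 0.950025
Series (B and [0.950025]): 0.752767 × 0.950025 = 0.715147
Parallel (A and [0.715147]): 1 − (1 − 0.800915)(1 − 0.715147) = 0.9433

0.9433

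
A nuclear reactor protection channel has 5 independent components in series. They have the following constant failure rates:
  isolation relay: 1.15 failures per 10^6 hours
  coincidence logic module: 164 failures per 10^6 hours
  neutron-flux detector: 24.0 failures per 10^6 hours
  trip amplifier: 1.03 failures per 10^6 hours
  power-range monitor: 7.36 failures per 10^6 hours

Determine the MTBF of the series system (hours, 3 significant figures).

Series of exponential components: λ_sys = Σ λ_i
λ_sys = 0.00000115 + 0.000164 + 0.0000240 + 0.00000103 + 0.00000736 = 1.9754e-04 /h
MTBF = 1 / λ_sys = 5060 h

5060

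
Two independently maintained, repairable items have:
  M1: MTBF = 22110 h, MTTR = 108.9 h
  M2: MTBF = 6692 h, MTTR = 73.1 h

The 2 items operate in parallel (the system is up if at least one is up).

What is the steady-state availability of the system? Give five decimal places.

0.99995

A(M1) = MTBF/(MTBF+MTTR) = 22110/(22110+108.9) = 0.995099
A(M2) = MTBF/(MTBF+MTTR) = 6692/(6692+73.1) = 0.989195
Parallel availability: 1 − (1 − 0.995099)(1 − 0.989195) = 0.99995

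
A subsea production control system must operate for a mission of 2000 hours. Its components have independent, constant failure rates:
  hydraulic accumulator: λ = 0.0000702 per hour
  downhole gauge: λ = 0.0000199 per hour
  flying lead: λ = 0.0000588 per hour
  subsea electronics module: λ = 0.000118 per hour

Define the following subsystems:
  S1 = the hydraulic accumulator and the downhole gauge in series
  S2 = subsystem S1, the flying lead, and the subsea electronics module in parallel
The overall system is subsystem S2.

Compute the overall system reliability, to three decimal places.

R(hydraulic accumulator) = exp(−0.0000702 × 2000) = 0.86901
R(downhole gauge) = exp(−0.0000199 × 2000) = 0.96098
R(flying lead) = exp(−0.0000588 × 2000) = 0.88905
R(subsea electronics module) = exp(−0.000118 × 2000) = 0.78978
Series (hydraulic accumulator and downhole gauge): 0.86901 × 0.96098 = 0.83510
Parallel ([0.83510], flying lead, and subsea electronics module): 1 − (1 − 0.83510)(1 − 0.88905)(1 − 0.78978) = 0.996

0.996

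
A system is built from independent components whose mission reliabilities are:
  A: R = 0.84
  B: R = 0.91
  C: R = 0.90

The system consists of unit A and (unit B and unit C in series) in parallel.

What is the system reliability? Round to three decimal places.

0.971

Series (B and C): 0.91000 × 0.90000 = 0.81900
Parallel (A and [0.81900]): 1 − (1 − 0.84000)(1 − 0.81900) = 0.971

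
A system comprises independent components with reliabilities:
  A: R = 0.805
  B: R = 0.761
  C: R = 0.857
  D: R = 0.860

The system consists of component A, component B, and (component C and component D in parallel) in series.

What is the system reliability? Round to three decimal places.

0.600

Parallel (C and D): 1 − (1 − 0.85700)(1 − 0.86000) = 0.97998
Series (A, B, and [0.97998]): 0.80500 × 0.76100 × 0.97998 = 0.600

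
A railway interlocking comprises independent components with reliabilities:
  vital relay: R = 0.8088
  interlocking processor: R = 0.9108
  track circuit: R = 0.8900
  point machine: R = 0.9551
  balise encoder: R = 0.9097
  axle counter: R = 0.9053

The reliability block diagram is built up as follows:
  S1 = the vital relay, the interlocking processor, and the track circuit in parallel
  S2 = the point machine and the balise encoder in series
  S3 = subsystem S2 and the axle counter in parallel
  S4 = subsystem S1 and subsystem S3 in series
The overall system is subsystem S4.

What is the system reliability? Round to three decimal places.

Parallel (vital relay, interlocking processor, and track circuit): 1 − (1 − 0.80880)(1 − 0.91080)(1 − 0.89000) = 0.99812
Series (point machine and balise encoder): 0.95510 × 0.90970 = 0.86885
Parallel ([0.86885] and axle counter): 1 − (1 − 0.86885)(1 − 0.90530) = 0.98758
Series ([0.99812] and [0.98758]): 0.99812 × 0.98758 = 0.986

0.986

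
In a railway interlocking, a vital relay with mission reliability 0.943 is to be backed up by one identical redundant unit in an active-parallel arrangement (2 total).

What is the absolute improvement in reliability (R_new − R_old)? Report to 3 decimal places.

0.054

R_before = 0.943
R_after = 1 − (1 − 0.943)^2 = 0.997
ΔR = 0.997 − 0.943 = 0.054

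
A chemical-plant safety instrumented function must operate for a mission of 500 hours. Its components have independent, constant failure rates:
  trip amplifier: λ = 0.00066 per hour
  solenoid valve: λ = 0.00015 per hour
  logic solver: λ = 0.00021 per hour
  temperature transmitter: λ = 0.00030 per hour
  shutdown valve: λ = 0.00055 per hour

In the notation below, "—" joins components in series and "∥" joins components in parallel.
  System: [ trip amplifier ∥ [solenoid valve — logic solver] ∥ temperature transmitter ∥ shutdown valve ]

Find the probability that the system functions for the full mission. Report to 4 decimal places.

0.9984

R(trip amplifier) = exp(−0.00066 × 500) = 0.718924
R(solenoid valve) = exp(−0.00015 × 500) = 0.927743
R(logic solver) = exp(−0.00021 × 500) = 0.900325
R(temperature transmitter) = exp(−0.00030 × 500) = 0.860708
R(shutdown valve) = exp(−0.00055 × 500) = 0.759572
Series (solenoid valve and logic solver): 0.927743 × 0.900325 = 0.835270
Parallel (trip amplifier, [0.835270], temperature transmitter, and shutdown valve): 1 − (1 − 0.718924)(1 − 0.835270)(1 − 0.860708)(1 − 0.759572) = 0.9984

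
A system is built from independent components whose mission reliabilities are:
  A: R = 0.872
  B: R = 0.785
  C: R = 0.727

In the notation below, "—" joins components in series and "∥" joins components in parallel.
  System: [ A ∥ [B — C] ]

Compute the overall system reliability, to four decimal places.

Series (B and C): 0.785000 × 0.727000 = 0.570695
Parallel (A and [0.570695]): 1 − (1 − 0.872000)(1 − 0.570695) = 0.9450

0.9450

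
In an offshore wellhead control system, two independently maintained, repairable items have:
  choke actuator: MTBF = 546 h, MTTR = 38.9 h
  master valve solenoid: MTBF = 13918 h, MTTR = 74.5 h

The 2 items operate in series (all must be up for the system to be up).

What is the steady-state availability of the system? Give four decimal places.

0.9285

A(choke actuator) = MTBF/(MTBF+MTTR) = 546/(546+38.9) = 0.933493
A(master valve solenoid) = MTBF/(MTBF+MTTR) = 13918/(13918+74.5) = 0.994676
Series availability: 0.933493 × 0.994676 = 0.9285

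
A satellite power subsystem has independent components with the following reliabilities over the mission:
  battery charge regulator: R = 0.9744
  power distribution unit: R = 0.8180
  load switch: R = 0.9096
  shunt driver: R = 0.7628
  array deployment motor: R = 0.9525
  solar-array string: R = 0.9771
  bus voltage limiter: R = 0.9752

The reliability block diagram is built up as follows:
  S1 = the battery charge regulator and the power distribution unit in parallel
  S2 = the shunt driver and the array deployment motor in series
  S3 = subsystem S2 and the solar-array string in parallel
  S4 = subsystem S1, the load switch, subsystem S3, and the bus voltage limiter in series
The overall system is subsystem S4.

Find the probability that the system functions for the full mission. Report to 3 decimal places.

0.877

Parallel (battery charge regulator and power distribution unit): 1 − (1 − 0.97440)(1 − 0.81800) = 0.99534
Series (shunt driver and array deployment motor): 0.76280 × 0.95250 = 0.72657
Parallel ([0.72657] and solar-array string): 1 − (1 − 0.72657)(1 − 0.97710) = 0.99374
Series ([0.99534], load switch, [0.99374], and bus voltage limiter): 0.99534 × 0.90960 × 0.99374 × 0.97520 = 0.877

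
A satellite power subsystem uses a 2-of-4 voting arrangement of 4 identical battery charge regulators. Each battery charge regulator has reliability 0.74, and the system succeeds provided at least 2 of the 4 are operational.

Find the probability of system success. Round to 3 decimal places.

0.943

R = Σ_{i=2}^{4} C(4,i) p^i (1−p)^{4−i} with p = 0.74
C(4,2)·0.74^2·0.26^2 = 0.22211
C(4,3)·0.74^3·0.26^1 = 0.42143
C(4,4)·0.74^4·0.26^0 = 0.29987
Sum = 0.943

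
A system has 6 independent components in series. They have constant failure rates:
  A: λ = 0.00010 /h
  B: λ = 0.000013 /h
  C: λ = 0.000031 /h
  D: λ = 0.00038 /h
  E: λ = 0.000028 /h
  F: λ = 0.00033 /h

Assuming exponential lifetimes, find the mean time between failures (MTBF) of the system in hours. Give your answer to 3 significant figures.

1130

Series of exponential components: λ_sys = Σ λ_i
λ_sys = 0.00010 + 0.000013 + 0.000031 + 0.00038 + 0.000028 + 0.00033 = 8.8200e-04 /h
MTBF = 1 / λ_sys = 1130 h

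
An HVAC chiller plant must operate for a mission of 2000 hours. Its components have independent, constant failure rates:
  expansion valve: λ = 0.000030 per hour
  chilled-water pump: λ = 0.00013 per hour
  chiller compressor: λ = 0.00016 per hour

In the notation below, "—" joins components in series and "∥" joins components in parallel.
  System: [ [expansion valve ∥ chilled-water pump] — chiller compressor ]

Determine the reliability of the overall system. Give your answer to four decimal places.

R(expansion valve) = exp(−0.000030 × 2000) = 0.941765
R(chilled-water pump) = exp(−0.00013 × 2000) = 0.771052
R(chiller compressor) = exp(−0.00016 × 2000) = 0.726149
Parallel (expansion valve and chilled-water pump): 1 − (1 − 0.941765)(1 − 0.771052) = 0.986667
Series ([0.986667] and chiller compressor): 0.986667 × 0.726149 = 0.7165

0.7165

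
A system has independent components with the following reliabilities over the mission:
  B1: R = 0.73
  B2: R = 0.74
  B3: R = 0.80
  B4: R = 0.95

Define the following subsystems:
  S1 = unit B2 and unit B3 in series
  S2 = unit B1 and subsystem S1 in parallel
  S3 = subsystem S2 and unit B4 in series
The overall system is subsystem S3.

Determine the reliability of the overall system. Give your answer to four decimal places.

Series (B2 and B3): 0.740000 × 0.800000 = 0.592000
Parallel (B1 and [0.592000]): 1 − (1 − 0.730000)(1 − 0.592000) = 0.889840
Series ([0.889840] and B4): 0.889840 × 0.950000 = 0.8453

0.8453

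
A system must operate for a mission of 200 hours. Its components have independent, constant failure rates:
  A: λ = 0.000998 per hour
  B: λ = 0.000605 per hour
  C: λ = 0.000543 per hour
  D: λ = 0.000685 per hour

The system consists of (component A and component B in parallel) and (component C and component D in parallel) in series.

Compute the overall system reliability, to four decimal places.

R(A) = exp(−0.000998 × 200) = 0.819058
R(B) = exp(−0.000605 × 200) = 0.886034
R(C) = exp(−0.000543 × 200) = 0.897089
R(D) = exp(−0.000685 × 200) = 0.871970
Parallel (A and B): 1 − (1 − 0.819058)(1 − 0.886034) = 0.979379
Parallel (C and D): 1 − (1 − 0.897089)(1 − 0.871970) = 0.986824
Series ([0.979379] and [0.986824]): 0.979379 × 0.986824 = 0.9665

0.9665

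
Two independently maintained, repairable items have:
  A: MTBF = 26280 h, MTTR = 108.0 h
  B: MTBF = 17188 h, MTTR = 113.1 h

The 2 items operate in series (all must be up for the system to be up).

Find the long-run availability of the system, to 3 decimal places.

A(A) = MTBF/(MTBF+MTTR) = 26280/(26280+108.0) = 0.995907
A(B) = MTBF/(MTBF+MTTR) = 17188/(17188+113.1) = 0.993463
Series availability: 0.995907 × 0.993463 = 0.989

0.989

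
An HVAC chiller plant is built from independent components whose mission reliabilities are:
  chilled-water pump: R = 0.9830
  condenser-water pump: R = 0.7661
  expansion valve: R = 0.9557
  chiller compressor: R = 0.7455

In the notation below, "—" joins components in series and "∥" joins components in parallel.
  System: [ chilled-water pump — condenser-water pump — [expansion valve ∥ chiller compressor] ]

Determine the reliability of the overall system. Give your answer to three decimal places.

0.745

Parallel (expansion valve and chiller compressor): 1 − (1 − 0.95570)(1 − 0.74550) = 0.98873
Series (chilled-water pump, condenser-water pump, and [0.98873]): 0.98300 × 0.76610 × 0.98873 = 0.745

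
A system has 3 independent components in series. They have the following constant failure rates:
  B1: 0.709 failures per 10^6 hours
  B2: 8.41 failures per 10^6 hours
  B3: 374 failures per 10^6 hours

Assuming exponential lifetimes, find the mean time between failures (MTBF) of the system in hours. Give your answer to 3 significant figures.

2610

Series of exponential components: λ_sys = Σ λ_i
λ_sys = 0.000000709 + 0.00000841 + 0.000374 = 3.8312e-04 /h
MTBF = 1 / λ_sys = 2610 h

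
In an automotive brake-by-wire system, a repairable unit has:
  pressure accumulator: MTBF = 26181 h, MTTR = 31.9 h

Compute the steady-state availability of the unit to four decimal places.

A(pressure accumulator) = MTBF/(MTBF+MTTR) = 26181/(26181+31.9) = 0.9988

0.9988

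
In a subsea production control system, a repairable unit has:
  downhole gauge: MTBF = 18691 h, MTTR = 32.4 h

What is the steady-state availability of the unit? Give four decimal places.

0.9983

A(downhole gauge) = MTBF/(MTBF+MTTR) = 18691/(18691+32.4) = 0.9983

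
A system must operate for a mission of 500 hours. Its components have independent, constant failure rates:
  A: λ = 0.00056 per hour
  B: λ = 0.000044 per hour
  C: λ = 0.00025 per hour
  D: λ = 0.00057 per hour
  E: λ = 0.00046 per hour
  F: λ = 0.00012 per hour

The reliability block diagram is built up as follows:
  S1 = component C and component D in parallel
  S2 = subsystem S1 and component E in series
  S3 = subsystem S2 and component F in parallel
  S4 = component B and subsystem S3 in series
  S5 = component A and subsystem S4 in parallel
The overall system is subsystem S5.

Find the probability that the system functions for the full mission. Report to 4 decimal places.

R(A) = exp(−0.00056 × 500) = 0.755784
R(B) = exp(−0.000044 × 500) = 0.978240
R(C) = exp(−0.00025 × 500) = 0.882497
R(D) = exp(−0.00057 × 500) = 0.752014
R(E) = exp(−0.00046 × 500) = 0.794534
R(F) = exp(−0.00012 × 500) = 0.941765
Parallel (C and D): 1 − (1 − 0.882497)(1 − 0.752014) = 0.970861
Series ([0.970861] and E): 0.970861 × 0.794534 = 0.771382
Parallel ([0.771382] and F): 1 − (1 − 0.771382)(1 − 0.941765) = 0.986686
Series (B and [0.986686]): 0.978240 × 0.986686 = 0.965216
Parallel (A and [0.965216]): 1 − (1 − 0.755784)(1 − 0.965216) = 0.9915

0.9915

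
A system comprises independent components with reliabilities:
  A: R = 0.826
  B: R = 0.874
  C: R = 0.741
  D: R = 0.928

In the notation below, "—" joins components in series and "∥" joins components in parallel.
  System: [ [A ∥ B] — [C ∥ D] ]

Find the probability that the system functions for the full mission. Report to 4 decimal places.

0.9598

Parallel (A and B): 1 − (1 − 0.826000)(1 − 0.874000) = 0.978076
Parallel (C and D): 1 − (1 − 0.741000)(1 − 0.928000) = 0.981352
Series ([0.978076] and [0.981352]): 0.978076 × 0.981352 = 0.9598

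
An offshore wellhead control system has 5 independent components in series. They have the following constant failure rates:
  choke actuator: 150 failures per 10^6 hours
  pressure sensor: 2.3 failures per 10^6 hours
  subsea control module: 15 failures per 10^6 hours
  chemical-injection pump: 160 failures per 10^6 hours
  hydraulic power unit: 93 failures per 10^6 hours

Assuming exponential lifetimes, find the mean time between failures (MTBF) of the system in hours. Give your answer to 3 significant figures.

Series of exponential components: λ_sys = Σ λ_i
λ_sys = 0.00015 + 0.0000023 + 0.000015 + 0.00016 + 0.000093 = 4.2030e-04 /h
MTBF = 1 / λ_sys = 2380 h

2380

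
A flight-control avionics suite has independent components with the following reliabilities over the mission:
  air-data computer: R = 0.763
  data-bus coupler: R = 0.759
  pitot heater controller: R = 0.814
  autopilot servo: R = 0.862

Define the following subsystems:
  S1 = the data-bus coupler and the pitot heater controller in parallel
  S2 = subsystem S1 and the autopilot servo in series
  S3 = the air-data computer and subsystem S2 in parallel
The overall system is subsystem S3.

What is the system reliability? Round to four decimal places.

Parallel (data-bus coupler and pitot heater controller): 1 − (1 − 0.759000)(1 − 0.814000) = 0.955174
Series ([0.955174] and autopilot servo): 0.955174 × 0.862000 = 0.823360
Parallel (air-data computer and [0.823360]): 1 − (1 − 0.763000)(1 − 0.823360) = 0.9581

0.9581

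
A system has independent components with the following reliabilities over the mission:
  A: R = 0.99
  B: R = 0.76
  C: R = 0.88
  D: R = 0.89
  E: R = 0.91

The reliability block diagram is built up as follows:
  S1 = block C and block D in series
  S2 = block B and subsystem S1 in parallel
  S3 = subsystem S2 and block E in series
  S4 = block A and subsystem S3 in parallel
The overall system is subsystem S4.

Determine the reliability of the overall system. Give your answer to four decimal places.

Series (C and D): 0.880000 × 0.890000 = 0.783200
Parallel (B and [0.783200]): 1 − (1 − 0.760000)(1 − 0.783200) = 0.947968
Series ([0.947968] and E): 0.947968 × 0.910000 = 0.862651
Parallel (A and [0.862651]): 1 − (1 − 0.990000)(1 − 0.862651) = 0.9986

0.9986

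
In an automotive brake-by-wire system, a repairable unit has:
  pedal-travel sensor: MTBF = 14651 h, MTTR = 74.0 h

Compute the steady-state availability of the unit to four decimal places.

A(pedal-travel sensor) = MTBF/(MTBF+MTTR) = 14651/(14651+74.0) = 0.9950

0.9950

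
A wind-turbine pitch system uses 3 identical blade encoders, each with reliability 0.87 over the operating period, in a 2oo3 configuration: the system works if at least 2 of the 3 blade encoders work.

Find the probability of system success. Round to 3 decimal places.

0.954

R = Σ_{i=2}^{3} C(3,i) p^i (1−p)^{3−i} with p = 0.87
C(3,2)·0.87^2·0.13^1 = 0.29519
C(3,3)·0.87^3·0.13^0 = 0.65850
Sum = 0.954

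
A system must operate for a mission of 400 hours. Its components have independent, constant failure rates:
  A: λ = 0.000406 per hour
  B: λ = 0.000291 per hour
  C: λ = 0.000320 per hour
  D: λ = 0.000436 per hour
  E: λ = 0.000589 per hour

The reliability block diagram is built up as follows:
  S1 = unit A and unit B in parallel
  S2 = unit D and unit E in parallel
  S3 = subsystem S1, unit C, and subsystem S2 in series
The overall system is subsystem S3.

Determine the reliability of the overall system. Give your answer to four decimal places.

R(A) = exp(−0.000406 × 400) = 0.850101
R(B) = exp(−0.000291 × 400) = 0.890119
R(C) = exp(−0.000320 × 400) = 0.879853
R(D) = exp(−0.000436 × 400) = 0.839961
R(E) = exp(−0.000589 × 400) = 0.790097
Parallel (A and B): 1 − (1 − 0.850101)(1 − 0.890119) = 0.983529
Parallel (D and E): 1 − (1 − 0.839961)(1 − 0.790097) = 0.966407
Series ([0.983529], C, and [0.966407]): 0.983529 × 0.879853 × 0.966407 = 0.8363

0.8363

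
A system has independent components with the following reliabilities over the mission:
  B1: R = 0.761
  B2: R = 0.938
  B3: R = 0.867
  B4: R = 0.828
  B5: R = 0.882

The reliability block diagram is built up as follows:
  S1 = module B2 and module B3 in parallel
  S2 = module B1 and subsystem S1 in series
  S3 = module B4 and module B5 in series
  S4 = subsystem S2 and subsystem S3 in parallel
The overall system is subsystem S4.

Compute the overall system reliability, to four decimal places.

Parallel (B2 and B3): 1 − (1 − 0.938000)(1 − 0.867000) = 0.991754
Series (B1 and [0.991754]): 0.761000 × 0.991754 = 0.754725
Series (B4 and B5): 0.828000 × 0.882000 = 0.730296
Parallel ([0.754725] and [0.730296]): 1 − (1 − 0.754725)(1 − 0.730296) = 0.9338

0.9338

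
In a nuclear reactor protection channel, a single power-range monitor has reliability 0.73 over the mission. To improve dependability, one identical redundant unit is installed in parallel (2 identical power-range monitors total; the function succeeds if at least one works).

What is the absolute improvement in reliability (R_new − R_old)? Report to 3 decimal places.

0.197

R_before = 0.73
R_after = 1 − (1 − 0.73)^2 = 0.927
ΔR = 0.927 − 0.73 = 0.197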